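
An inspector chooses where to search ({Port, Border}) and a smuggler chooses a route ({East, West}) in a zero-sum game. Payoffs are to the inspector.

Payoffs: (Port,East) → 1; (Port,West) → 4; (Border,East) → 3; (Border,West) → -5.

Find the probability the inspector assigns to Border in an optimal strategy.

Row minima: Port → 1, Border → -5; maximin = 1.
Column maxima: East → 3, West → 4; minimax = 3.
1 ≠ 3, so there is no saddle point; optimal play is mixed.
Let the inspector play Port with probability p. Expected payoff against East: 1p + 3(1−p) = −2p + 3; against West: 4p + (-5)(1−p) = 9p − 5.
Setting these equal: −2p + 3 = 9p − 5 ⇒ −11p = -8 ⇒ p = 8/11, and the value is (-2)·(8/11) + 3 = 17/11.
For the smuggler: with q = P(East), equating Port's and Border's payoffs gives −3q + 4 = 8q − 5 ⇒ q = 9/11.

3/11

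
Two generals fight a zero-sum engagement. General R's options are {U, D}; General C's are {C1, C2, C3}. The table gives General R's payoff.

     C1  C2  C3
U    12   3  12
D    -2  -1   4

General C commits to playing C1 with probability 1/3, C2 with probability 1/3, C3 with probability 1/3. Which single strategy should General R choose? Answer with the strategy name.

Expected payoff of U: (1/3)·12 + (1/3)·3 + (1/3)·12 = 9.
Expected payoff of D: (1/3)·(-2) + (1/3)·(-1) + (1/3)·4 = 1/3.
The largest is 9, so General R's best response is U.

U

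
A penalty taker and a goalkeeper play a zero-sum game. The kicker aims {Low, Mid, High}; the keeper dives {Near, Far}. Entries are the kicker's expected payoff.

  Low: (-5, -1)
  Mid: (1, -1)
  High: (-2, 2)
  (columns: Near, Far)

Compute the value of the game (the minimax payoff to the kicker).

0

Row minima: Low → -5, Mid → -1, High → -2; maximin = -1.
Column maxima: Near → 1, Far → 2; minimax = 1.
-1 ≠ 1, so there is no saddle point; optimal play is mixed.
Low is strictly dominated by High, so the kicker never plays it.
On the remaining 2×2 (Mid, High vs Near, Far):
Let the kicker play Mid with probability p. Expected payoff against Near: 1p + (-2)(1−p) = 3p − 2; against Far: (-1)p + 2(1−p) = −3p + 2.
Setting these equal: 3p − 2 = −3p + 2 ⇒ 6p = 4 ⇒ p = 2/3, and the value is (3)·(2/3) − 2 = 0.
For the keeper: with q = P(Near), equating Mid's and High's payoffs gives 2q − 1 = −4q + 2 ⇒ q = 1/2.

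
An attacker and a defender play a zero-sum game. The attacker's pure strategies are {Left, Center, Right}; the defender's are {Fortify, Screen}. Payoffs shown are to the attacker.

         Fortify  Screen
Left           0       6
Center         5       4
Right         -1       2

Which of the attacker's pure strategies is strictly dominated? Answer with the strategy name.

Left gives a strictly higher payoff than Right against every column: 0 > -1, 6 > 2.
So Right is strictly dominated and the attacker never plays it.

Right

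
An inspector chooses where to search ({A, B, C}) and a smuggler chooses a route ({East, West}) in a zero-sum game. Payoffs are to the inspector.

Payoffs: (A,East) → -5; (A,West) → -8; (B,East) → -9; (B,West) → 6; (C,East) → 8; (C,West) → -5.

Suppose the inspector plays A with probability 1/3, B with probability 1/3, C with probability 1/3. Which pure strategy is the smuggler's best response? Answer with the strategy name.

If the smuggler plays East, the inspector's expected payoff is (1/3)·(-5) + (1/3)·(-9) + (1/3)·8 = -2.
If the smuggler plays West, the inspector's expected payoff is (1/3)·(-8) + (1/3)·6 + (1/3)·(-5) = -7/3.
The smuggler minimizes the inspector's payoff; the smallest is -7/3, so the best response is West.

West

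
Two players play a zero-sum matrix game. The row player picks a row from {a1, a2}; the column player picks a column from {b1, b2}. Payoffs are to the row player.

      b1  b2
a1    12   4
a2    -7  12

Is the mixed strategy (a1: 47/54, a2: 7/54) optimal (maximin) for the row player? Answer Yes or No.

No

Against b1 this mix gives (47/54)·12 + (7/54)·(-7) = 515/54.
Against b2 this mix gives (47/54)·4 + (7/54)·12 = 136/27.
The column player will play b2, holding the row player to 136/27. Shifting weight toward the row that does better against b2 would raise this floor (the equalizing mix achieves 172/27 against both b2 and b1), so the proposed strategy is not optimal.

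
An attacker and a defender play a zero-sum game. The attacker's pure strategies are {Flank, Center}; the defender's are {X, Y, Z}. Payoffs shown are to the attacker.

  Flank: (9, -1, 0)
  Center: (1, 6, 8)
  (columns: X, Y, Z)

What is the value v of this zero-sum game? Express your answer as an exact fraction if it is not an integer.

11/3

Row minima: Flank → -1, Center → 1; maximin = 1.
Column maxima: X → 9, Y → 6, Z → 8; minimax = 6.
1 ≠ 6, so there is no saddle point; optimal play is mixed.
Z is strictly dominated by Y (it gives the attacker strictly more in every row), so the defender never plays it.
On the remaining 2×2 (Flank, Center vs X, Y):
Let the attacker play Flank with probability p. Expected payoff against X: 9p + 1(1−p) = 8p + 1; against Y: (-1)p + 6(1−p) = −7p + 6.
Setting these equal: 8p + 1 = −7p + 6 ⇒ 15p = 5 ⇒ p = 1/3, and the value is (8)·(1/3) + 1 = 11/3.
For the defender: with q = P(X), equating Flank's and Center's payoffs gives 10q − 1 = −5q + 6 ⇒ q = 7/15.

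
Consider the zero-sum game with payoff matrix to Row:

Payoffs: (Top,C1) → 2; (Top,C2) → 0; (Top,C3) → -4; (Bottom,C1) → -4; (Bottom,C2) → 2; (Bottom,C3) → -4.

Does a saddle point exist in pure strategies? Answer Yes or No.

Row minima: Top → -4, Bottom → -4; maximin = -4.
Column maxima: C1 → 2, C2 → 2, C3 → -4; minimax = -4.
maximin = minimax = -4, so a saddle point exists.

Yes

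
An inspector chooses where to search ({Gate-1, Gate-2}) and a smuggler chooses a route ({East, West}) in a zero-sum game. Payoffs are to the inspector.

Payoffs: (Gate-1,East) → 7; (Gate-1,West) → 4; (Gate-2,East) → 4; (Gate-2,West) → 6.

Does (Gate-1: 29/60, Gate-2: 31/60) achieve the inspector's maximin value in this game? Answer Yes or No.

No

Against East this mix gives (29/60)·7 + (31/60)·4 = 109/20.
Against West this mix gives (29/60)·4 + (31/60)·6 = 151/30.
The smuggler will play West, holding the inspector to 151/30. Shifting weight toward the row that does better against West would raise this floor (the equalizing mix achieves 26/5 against both West and East), so the proposed strategy is not optimal.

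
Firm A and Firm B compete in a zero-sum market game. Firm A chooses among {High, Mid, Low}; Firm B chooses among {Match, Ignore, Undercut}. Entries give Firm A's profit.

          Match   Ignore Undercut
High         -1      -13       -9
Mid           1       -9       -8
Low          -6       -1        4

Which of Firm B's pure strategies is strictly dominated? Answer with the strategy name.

Undercut

Ignore holds Firm A's payoff strictly below Undercut in every row: -13 < -9, -9 < -8, -1 < 4.
So Undercut is strictly dominated for Firm B.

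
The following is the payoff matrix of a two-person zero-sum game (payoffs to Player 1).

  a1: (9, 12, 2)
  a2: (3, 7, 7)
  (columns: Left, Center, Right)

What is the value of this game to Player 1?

Row minima: a1 → 2, a2 → 3; maximin = 3.
Column maxima: Left → 9, Center → 12, Right → 7; minimax = 7.
3 ≠ 7, so there is no saddle point; optimal play is mixed.
Center is strictly dominated by Left (it gives Player 1 strictly more in every row), so Player 2 never plays it.
On the remaining 2×2 (a1, a2 vs Left, Right):
Let Player 1 play a1 with probability p. Expected payoff against Left: 9p + 3(1−p) = 6p + 3; against Right: 2p + 7(1−p) = −5p + 7.
Setting these equal: 6p + 3 = −5p + 7 ⇒ 11p = 4 ⇒ p = 4/11, and the value is (6)·(4/11) + 3 = 57/11.
For Player 2: with q = P(Left), equating a1's and a2's payoffs gives 7q + 2 = −4q + 7 ⇒ q = 5/11.

57/11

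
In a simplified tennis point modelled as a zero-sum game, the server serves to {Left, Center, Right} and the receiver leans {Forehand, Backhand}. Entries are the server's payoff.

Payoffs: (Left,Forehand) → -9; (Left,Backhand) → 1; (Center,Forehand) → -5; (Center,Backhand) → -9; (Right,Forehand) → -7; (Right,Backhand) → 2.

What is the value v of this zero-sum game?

-73/13

Row minima: Left → -9, Center → -9, Right → -7; maximin = -7.
Column maxima: Forehand → -5, Backhand → 2; minimax = -5.
-7 ≠ -5, so there is no saddle point; optimal play is mixed.
Left is strictly dominated by Right, so the server never plays it.
On the remaining 2×2 (Center, Right vs Forehand, Backhand):
Let the server play Center with probability p. Expected payoff against Forehand: (-5)p + (-7)(1−p) = 2p − 7; against Backhand: (-9)p + 2(1−p) = −11p + 2.
Setting these equal: 2p − 7 = −11p + 2 ⇒ 13p = 9 ⇒ p = 9/13, and the value is (2)·(9/13) − 7 = -73/13.
For the receiver: with q = P(Forehand), equating Center's and Right's payoffs gives 4q − 9 = −9q + 2 ⇒ q = 11/13.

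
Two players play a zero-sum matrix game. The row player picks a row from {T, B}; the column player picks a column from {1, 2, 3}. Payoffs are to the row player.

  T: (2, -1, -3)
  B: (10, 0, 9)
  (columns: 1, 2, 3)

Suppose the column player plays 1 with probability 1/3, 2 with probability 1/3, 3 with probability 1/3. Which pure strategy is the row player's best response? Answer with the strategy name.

B

Expected payoff of T: (1/3)·2 + (1/3)·(-1) + (1/3)·(-3) = -2/3.
Expected payoff of B: (1/3)·10 + (1/3)·0 + (1/3)·9 = 19/3.
The largest is 19/3, so the row player's best response is B.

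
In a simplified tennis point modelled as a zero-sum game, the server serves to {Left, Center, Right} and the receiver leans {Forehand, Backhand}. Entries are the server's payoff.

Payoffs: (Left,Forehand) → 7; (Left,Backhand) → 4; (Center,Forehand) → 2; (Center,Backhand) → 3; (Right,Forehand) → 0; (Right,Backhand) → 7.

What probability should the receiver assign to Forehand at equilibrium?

Row minima: Left → 4, Center → 2, Right → 0; maximin = 4.
Column maxima: Forehand → 7, Backhand → 7; minimax = 7.
4 ≠ 7, so there is no saddle point; optimal play is mixed.
Center is strictly dominated by Left, so the server never plays it.
On the remaining 2×2 (Left, Right vs Forehand, Backhand):
Let the server play Left with probability p. Expected payoff against Forehand: 7p + 0(1−p) = 7p; against Backhand: 4p + 7(1−p) = −3p + 7.
Setting these equal: 7p = −3p + 7 ⇒ 10p = 7 ⇒ p = 7/10, and the value is (7)·(7/10) = 49/10.
For the receiver: with q = P(Forehand), equating Left's and Right's payoffs gives 3q + 4 = −7q + 7 ⇒ q = 3/10.

3/10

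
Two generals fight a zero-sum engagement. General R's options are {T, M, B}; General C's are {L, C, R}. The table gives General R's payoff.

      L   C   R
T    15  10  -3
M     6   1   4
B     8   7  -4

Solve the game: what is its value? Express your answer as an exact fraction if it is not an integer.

Row minima: T → -3, M → 1, B → -4; maximin = 1.
Column maxima: L → 15, C → 10, R → 4; minimax = 4.
1 ≠ 4, so there is no saddle point; optimal play is mixed.
B is strictly dominated by T, so General R never plays it.
L is strictly dominated by C (it gives General R strictly more in every row), so General C never plays it.
On the remaining 2×2 (T, M vs C, R):
Let General R play T with probability p. Expected payoff against C: 10p + 1(1−p) = 9p + 1; against R: (-3)p + 4(1−p) = −7p + 4.
Setting these equal: 9p + 1 = −7p + 4 ⇒ 16p = 3 ⇒ p = 3/16, and the value is (9)·(3/16) + 1 = 43/16.
For General C: with q = P(C), equating T's and M's payoffs gives 13q − 3 = −3q + 4 ⇒ q = 7/16.

43/16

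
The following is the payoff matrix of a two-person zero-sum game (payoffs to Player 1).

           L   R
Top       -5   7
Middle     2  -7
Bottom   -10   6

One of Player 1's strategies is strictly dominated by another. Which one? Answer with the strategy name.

Bottom

Top gives a strictly higher payoff than Bottom against every column: -5 > -10, 7 > 6.
So Bottom is strictly dominated and Player 1 never plays it.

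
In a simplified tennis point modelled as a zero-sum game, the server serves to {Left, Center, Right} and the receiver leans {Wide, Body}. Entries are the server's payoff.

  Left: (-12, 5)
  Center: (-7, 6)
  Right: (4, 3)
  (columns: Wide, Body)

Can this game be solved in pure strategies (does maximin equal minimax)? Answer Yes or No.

Row minima: Left → -12, Center → -7, Right → 3; maximin = 3.
Column maxima: Wide → 4, Body → 6; minimax = 4.
3 ≠ 4, so no pure-strategy equilibrium exists.

No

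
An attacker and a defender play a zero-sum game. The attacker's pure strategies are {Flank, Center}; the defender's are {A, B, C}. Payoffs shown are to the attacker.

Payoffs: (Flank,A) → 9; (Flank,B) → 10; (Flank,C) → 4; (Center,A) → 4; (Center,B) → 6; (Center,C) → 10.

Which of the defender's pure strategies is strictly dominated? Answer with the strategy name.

A holds the attacker's payoff strictly below B in every row: 9 < 10, 4 < 6.
So B is strictly dominated for the defender.

B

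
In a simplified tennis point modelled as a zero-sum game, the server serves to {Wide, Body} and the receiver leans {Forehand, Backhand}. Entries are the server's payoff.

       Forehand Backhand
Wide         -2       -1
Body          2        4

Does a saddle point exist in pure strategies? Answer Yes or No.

Yes

Row minima: Wide → -2, Body → 2; maximin = 2.
Column maxima: Forehand → 2, Backhand → 4; minimax = 2.
maximin = minimax = 2, so a saddle point exists.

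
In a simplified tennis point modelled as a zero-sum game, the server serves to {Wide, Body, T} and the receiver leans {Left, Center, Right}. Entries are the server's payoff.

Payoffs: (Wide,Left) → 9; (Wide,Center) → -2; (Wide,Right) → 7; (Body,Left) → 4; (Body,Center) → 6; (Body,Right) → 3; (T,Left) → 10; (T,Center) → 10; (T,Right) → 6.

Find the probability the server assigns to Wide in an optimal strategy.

Row minima: Wide → -2, Body → 3, T → 6; maximin = 6.
Column maxima: Left → 10, Center → 10, Right → 7; minimax = 7.
6 ≠ 7, so there is no saddle point; optimal play is mixed.
Body is strictly dominated by T, so the server never plays it.
Left is strictly dominated by Right (it gives the server strictly more in every row), so the receiver never plays it.
On the remaining 2×2 (Wide, T vs Center, Right):
Let the server play Wide with probability p. Expected payoff against Center: (-2)p + 10(1−p) = −12p + 10; against Right: 7p + 6(1−p) = p + 6.
Setting these equal: −12p + 10 = p + 6 ⇒ −13p = -4 ⇒ p = 4/13, and the value is (-12)·(4/13) + 10 = 82/13.
For the receiver: with q = P(Center), equating Wide's and T's payoffs gives −9q + 7 = 4q + 6 ⇒ q = 1/13.

4/13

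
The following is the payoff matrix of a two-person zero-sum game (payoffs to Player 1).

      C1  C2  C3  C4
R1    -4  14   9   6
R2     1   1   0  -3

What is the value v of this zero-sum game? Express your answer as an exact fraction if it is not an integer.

Row minima: R1 → -4, R2 → -3; maximin = -3.
Column maxima: C1 → 1, C2 → 14, C3 → 9, C4 → 6; minimax = 1.
-3 ≠ 1, so there is no saddle point; optimal play is mixed.
C2 is strictly dominated by C3 (it gives Player 1 strictly more in every row), so Player 2 never plays it.
C3 is strictly dominated by C4 (it gives Player 1 strictly more in every row), so Player 2 never plays it.
On the remaining 2×2 (R1, R2 vs C1, C4):
Let Player 1 play R1 with probability p. Expected payoff against C1: (-4)p + 1(1−p) = −5p + 1; against C4: 6p + (-3)(1−p) = 9p − 3.
Setting these equal: −5p + 1 = 9p − 3 ⇒ −14p = -4 ⇒ p = 2/7, and the value is (-5)·(2/7) + 1 = -3/7.
For Player 2: with q = P(C1), equating R1's and R2's payoffs gives −10q + 6 = 4q − 3 ⇒ q = 9/14.

-3/7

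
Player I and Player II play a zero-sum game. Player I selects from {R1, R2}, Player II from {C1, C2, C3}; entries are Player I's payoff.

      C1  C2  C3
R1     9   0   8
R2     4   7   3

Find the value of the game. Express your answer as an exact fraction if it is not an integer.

Row minima: R1 → 0, R2 → 3; maximin = 3.
Column maxima: C1 → 9, C2 → 7, C3 → 8; minimax = 7.
3 ≠ 7, so there is no saddle point; optimal play is mixed.
C1 is strictly dominated by C3 (it gives Player I strictly more in every row), so Player II never plays it.
On the remaining 2×2 (R1, R2 vs C2, C3):
Let Player I play R1 with probability p. Expected payoff against C2: 0p + 7(1−p) = −7p + 7; against C3: 8p + 3(1−p) = 5p + 3.
Setting these equal: −7p + 7 = 5p + 3 ⇒ −12p = -4 ⇒ p = 1/3, and the value is (-7)·(1/3) + 7 = 14/3.
For Player II: with q = P(C2), equating R1's and R2's payoffs gives −8q + 8 = 4q + 3 ⇒ q = 5/12.

14/3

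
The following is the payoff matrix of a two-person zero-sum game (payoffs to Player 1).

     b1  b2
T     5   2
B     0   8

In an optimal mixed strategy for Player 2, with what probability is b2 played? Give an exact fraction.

5/11

Row minima: T → 2, B → 0; maximin = 2.
Column maxima: b1 → 5, b2 → 8; minimax = 5.
2 ≠ 5, so there is no saddle point; optimal play is mixed.
Let Player 1 play T with probability p. Expected payoff against b1: 5p + 0(1−p) = 5p; against b2: 2p + 8(1−p) = −6p + 8.
Setting these equal: 5p = −6p + 8 ⇒ 11p = 8 ⇒ p = 8/11, and the value is (5)·(8/11) = 40/11.
For Player 2: with q = P(b1), equating T's and B's payoffs gives 3q + 2 = −8q + 8 ⇒ q = 6/11.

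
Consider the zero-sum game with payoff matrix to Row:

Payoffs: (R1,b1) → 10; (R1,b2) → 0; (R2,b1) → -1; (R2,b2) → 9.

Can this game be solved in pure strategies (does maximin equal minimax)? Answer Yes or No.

No

Row minima: R1 → 0, R2 → -1; maximin = 0.
Column maxima: b1 → 10, b2 → 9; minimax = 9.
0 ≠ 9, so no pure-strategy equilibrium exists.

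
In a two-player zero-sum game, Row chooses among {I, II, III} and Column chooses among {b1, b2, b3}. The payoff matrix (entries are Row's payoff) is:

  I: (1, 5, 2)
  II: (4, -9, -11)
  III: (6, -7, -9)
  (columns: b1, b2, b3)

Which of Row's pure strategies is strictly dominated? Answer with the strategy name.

II

III gives a strictly higher payoff than II against every column: 6 > 4, -7 > -9, -9 > -11.
So II is strictly dominated and Row never plays it.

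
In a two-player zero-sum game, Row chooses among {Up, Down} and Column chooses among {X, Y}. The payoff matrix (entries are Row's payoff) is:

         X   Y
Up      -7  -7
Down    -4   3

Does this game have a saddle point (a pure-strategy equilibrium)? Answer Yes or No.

Yes

Row minima: Up → -7, Down → -4; maximin = -4.
Column maxima: X → -4, Y → 3; minimax = -4.
maximin = minimax = -4, so a saddle point exists.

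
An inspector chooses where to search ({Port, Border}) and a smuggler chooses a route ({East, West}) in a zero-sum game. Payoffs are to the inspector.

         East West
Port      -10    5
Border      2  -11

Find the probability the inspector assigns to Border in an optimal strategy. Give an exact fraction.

15/28

Row minima: Port → -10, Border → -11; maximin = -10.
Column maxima: East → 2, West → 5; minimax = 2.
-10 ≠ 2, so there is no saddle point; optimal play is mixed.
Let the inspector play Port with probability p. Expected payoff against East: (-10)p + 2(1−p) = −12p + 2; against West: 5p + (-11)(1−p) = 16p − 11.
Setting these equal: −12p + 2 = 16p − 11 ⇒ −28p = -13 ⇒ p = 13/28, and the value is (-12)·(13/28) + 2 = -25/7.
For the smuggler: with q = P(East), equating Port's and Border's payoffs gives −15q + 5 = 13q − 11 ⇒ q = 4/7.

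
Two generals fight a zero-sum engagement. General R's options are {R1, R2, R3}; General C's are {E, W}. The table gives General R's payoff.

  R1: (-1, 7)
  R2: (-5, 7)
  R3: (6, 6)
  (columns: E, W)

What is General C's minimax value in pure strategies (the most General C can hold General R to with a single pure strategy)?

Column maxima: E → 6, W → 7.
The smallest of these is 6.

6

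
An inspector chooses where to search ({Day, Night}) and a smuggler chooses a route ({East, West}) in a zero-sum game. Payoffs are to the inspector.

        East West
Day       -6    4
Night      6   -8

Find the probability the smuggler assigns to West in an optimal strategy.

Row minima: Day → -6, Night → -8; maximin = -6.
Column maxima: East → 6, West → 4; minimax = 4.
-6 ≠ 4, so there is no saddle point; optimal play is mixed.
Let the inspector play Day with probability p. Expected payoff against East: (-6)p + 6(1−p) = −12p + 6; against West: 4p + (-8)(1−p) = 12p − 8.
Setting these equal: −12p + 6 = 12p − 8 ⇒ −24p = -14 ⇒ p = 7/12, and the value is (-12)·(7/12) + 6 = -1.
For the smuggler: with q = P(East), equating Day's and Night's payoffs gives −10q + 4 = 14q − 8 ⇒ q = 1/2.

1/2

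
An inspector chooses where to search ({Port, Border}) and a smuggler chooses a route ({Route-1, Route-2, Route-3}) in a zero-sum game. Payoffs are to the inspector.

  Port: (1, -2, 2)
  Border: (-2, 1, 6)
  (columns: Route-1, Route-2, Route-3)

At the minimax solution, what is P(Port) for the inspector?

Row minima: Port → -2, Border → -2; maximin = -2.
Column maxima: Route-1 → 1, Route-2 → 1, Route-3 → 6; minimax = 1.
-2 ≠ 1, so there is no saddle point; optimal play is mixed.
Route-3 is strictly dominated by Route-1 (it gives the inspector strictly more in every row), so the smuggler never plays it.
On the remaining 2×2 (Port, Border vs Route-1, Route-2):
Let the inspector play Port with probability p. Expected payoff against Route-1: 1p + (-2)(1−p) = 3p − 2; against Route-2: (-2)p + 1(1−p) = −3p + 1.
Setting these equal: 3p − 2 = −3p + 1 ⇒ 6p = 3 ⇒ p = 1/2, and the value is (3)·(1/2) − 2 = -1/2.
For the smuggler: with q = P(Route-1), equating Port's and Border's payoffs gives 3q − 2 = −3q + 1 ⇒ q = 1/2.

1/2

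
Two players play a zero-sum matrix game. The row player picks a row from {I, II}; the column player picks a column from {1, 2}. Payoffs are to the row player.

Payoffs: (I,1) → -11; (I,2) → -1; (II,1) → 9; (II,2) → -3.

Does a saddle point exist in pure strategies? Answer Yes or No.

No

Row minima: I → -11, II → -3; maximin = -3.
Column maxima: 1 → 9, 2 → -1; minimax = -1.
-3 ≠ -1, so no pure-strategy equilibrium exists.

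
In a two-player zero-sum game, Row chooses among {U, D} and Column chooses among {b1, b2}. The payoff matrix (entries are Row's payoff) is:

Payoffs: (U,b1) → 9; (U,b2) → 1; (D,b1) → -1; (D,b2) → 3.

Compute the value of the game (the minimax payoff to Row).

7/3

Row minima: U → 1, D → -1; maximin = 1.
Column maxima: b1 → 9, b2 → 3; minimax = 3.
1 ≠ 3, so there is no saddle point; optimal play is mixed.
Let Row play U with probability p. Expected payoff against b1: 9p + (-1)(1−p) = 10p − 1; against b2: 1p + 3(1−p) = −2p + 3.
Setting these equal: 10p − 1 = −2p + 3 ⇒ 12p = 4 ⇒ p = 1/3, and the value is (10)·(1/3) − 1 = 7/3.
For Column: with q = P(b1), equating U's and D's payoffs gives 8q + 1 = −4q + 3 ⇒ q = 1/6.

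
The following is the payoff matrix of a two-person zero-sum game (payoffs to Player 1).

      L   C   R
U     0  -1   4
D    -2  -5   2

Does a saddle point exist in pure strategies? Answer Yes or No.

Row minima: U → -1, D → -5; maximin = -1.
Column maxima: L → 0, C → -1, R → 4; minimax = -1.
maximin = minimax = -1, so a saddle point exists.

Yes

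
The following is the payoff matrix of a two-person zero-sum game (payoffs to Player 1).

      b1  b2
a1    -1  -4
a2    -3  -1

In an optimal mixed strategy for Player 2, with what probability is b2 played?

Row minima: a1 → -4, a2 → -3; maximin = -3.
Column maxima: b1 → -1, b2 → -1; minimax = -1.
-3 ≠ -1, so there is no saddle point; optimal play is mixed.
Let Player 1 play a1 with probability p. Expected payoff against b1: (-1)p + (-3)(1−p) = 2p − 3; against b2: (-4)p + (-1)(1−p) = −3p − 1.
Setting these equal: 2p − 3 = −3p − 1 ⇒ 5p = 2 ⇒ p = 2/5, and the value is (2)·(2/5) − 3 = -11/5.
For Player 2: with q = P(b1), equating a1's and a2's payoffs gives 3q − 4 = −2q − 1 ⇒ q = 3/5.

2/5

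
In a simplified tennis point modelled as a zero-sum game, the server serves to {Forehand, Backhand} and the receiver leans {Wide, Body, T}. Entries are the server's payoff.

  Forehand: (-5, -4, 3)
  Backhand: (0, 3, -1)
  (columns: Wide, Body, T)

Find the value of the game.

-5/9

Row minima: Forehand → -5, Backhand → -1; maximin = -1.
Column maxima: Wide → 0, Body → 3, T → 3; minimax = 0.
-1 ≠ 0, so there is no saddle point; optimal play is mixed.
Body is strictly dominated by Wide (it gives the server strictly more in every row), so the receiver never plays it.
On the remaining 2×2 (Forehand, Backhand vs Wide, T):
Let the server play Forehand with probability p. Expected payoff against Wide: (-5)p + 0(1−p) = −5p; against T: 3p + (-1)(1−p) = 4p − 1.
Setting these equal: −5p = 4p − 1 ⇒ −9p = -1 ⇒ p = 1/9, and the value is (-5)·(1/9) = -5/9.
For the receiver: with q = P(Wide), equating Forehand's and Backhand's payoffs gives −8q + 3 = q − 1 ⇒ q = 4/9.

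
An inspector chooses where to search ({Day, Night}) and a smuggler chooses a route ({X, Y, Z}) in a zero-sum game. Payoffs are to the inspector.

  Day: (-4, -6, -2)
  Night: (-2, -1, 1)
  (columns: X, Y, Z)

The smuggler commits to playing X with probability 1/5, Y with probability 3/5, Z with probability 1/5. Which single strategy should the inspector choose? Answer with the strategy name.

Night

Expected payoff of Day: (1/5)·(-4) + (3/5)·(-6) + (1/5)·(-2) = -24/5.
Expected payoff of Night: (1/5)·(-2) + (3/5)·(-1) + (1/5)·1 = -4/5.
The largest is -4/5, so the inspector's best response is Night.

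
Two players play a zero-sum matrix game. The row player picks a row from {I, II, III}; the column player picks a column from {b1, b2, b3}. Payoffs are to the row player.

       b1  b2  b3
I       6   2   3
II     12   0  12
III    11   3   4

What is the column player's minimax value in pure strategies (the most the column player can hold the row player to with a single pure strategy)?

3

Column maxima: b1 → 12, b2 → 3, b3 → 12.
The smallest of these is 3.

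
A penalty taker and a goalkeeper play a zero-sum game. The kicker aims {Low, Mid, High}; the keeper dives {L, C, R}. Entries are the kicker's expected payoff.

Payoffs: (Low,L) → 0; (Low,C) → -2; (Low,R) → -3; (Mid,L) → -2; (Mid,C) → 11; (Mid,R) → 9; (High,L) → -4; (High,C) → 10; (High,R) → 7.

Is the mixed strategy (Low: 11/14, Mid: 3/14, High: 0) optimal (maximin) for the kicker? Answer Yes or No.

Against L this mix gives (11/14)·0 + (3/14)·(-2) = -3/7.
Against C this mix gives (11/14)·(-2) + (3/14)·11 = 11/14.
Against R this mix gives (11/14)·(-3) + (3/14)·9 = -3/7.
All of the keeper's active replies (L, R) yield -3/7, and no column does worse for the kicker. The mix makes the keeper indifferent and guarantees -3/7, so it is optimal.

Yes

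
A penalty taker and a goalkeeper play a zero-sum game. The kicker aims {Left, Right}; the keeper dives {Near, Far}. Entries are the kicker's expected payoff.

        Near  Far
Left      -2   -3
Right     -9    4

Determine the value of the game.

-5/2

Row minima: Left → -3, Right → -9; maximin = -3.
Column maxima: Near → -2, Far → 4; minimax = -2.
-3 ≠ -2, so there is no saddle point; optimal play is mixed.
Let the kicker play Left with probability p. Expected payoff against Near: (-2)p + (-9)(1−p) = 7p − 9; against Far: (-3)p + 4(1−p) = −7p + 4.
Setting these equal: 7p − 9 = −7p + 4 ⇒ 14p = 13 ⇒ p = 13/14, and the value is (7)·(13/14) − 9 = -5/2.
For the keeper: with q = P(Near), equating Left's and Right's payoffs gives q − 3 = −13q + 4 ⇒ q = 1/2.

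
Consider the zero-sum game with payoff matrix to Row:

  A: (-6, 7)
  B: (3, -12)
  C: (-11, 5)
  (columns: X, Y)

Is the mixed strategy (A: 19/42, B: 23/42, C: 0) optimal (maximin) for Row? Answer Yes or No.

No

Against X this mix gives (19/42)·(-6) + (23/42)·3 = -15/14.
Against Y this mix gives (19/42)·7 + (23/42)·(-12) = -143/42.
Column will play Y, holding Row to -143/42. Shifting weight toward the row that does better against Y would raise this floor (the equalizing mix achieves -51/28 against both Y and X), so the proposed strategy is not optimal.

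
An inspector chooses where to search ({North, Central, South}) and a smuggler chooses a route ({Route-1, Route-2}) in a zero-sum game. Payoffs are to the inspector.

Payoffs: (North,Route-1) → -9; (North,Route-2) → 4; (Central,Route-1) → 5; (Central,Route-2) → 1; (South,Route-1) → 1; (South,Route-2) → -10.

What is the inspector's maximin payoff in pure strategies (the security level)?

1

Row minima: North → -9, Central → 1, South → -10.
The best of these is 1.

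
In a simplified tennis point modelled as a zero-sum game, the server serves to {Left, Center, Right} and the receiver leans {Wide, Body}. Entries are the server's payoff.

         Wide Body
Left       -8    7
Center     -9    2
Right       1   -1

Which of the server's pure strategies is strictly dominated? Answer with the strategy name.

Left gives a strictly higher payoff than Center against every column: -8 > -9, 7 > 2.
So Center is strictly dominated and the server never plays it.

Center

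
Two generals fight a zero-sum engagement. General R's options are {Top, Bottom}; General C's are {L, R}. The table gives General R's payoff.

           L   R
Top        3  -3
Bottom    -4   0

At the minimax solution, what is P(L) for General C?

3/10

Row minima: Top → -3, Bottom → -4; maximin = -3.
Column maxima: L → 3, R → 0; minimax = 0.
-3 ≠ 0, so there is no saddle point; optimal play is mixed.
Let General R play Top with probability p. Expected payoff against L: 3p + (-4)(1−p) = 7p − 4; against R: (-3)p + 0(1−p) = −3p.
Setting these equal: 7p − 4 = −3p ⇒ 10p = 4 ⇒ p = 2/5, and the value is (7)·(2/5) − 4 = -6/5.
For General C: with q = P(L), equating Top's and Bottom's payoffs gives 6q − 3 = −4q ⇒ q = 3/10.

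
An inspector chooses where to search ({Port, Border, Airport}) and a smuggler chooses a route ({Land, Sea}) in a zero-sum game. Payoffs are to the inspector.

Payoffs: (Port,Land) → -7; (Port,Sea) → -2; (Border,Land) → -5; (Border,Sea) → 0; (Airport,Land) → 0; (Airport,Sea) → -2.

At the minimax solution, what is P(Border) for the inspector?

Row minima: Port → -7, Border → -5, Airport → -2; maximin = -2.
Column maxima: Land → 0, Sea → 0; minimax = 0.
-2 ≠ 0, so there is no saddle point; optimal play is mixed.
Port is strictly dominated by Border, so the inspector never plays it.
On the remaining 2×2 (Border, Airport vs Land, Sea):
Let the inspector play Border with probability p. Expected payoff against Land: (-5)p + 0(1−p) = −5p; against Sea: 0p + (-2)(1−p) = 2p − 2.
Setting these equal: −5p = 2p − 2 ⇒ −7p = -2 ⇒ p = 2/7, and the value is (-5)·(2/7) = -10/7.
For the smuggler: with q = P(Land), equating Border's and Airport's payoffs gives −5q = 2q − 2 ⇒ q = 2/7.

2/7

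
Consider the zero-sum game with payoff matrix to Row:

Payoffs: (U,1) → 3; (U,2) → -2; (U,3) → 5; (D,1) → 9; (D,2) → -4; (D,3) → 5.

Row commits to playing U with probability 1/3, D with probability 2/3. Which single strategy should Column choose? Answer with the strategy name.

If Column plays 1, Row's expected payoff is (1/3)·3 + (2/3)·9 = 7.
If Column plays 2, Row's expected payoff is (1/3)·(-2) + (2/3)·(-4) = -10/3.
If Column plays 3, Row's expected payoff is (1/3)·5 + (2/3)·5 = 5.
Column minimizes Row's payoff; the smallest is -10/3, so the best response is 2.

2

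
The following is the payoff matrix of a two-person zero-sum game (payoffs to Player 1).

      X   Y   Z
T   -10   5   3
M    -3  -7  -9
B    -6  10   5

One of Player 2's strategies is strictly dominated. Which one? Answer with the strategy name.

Z holds Player 1's payoff strictly below Y in every row: 3 < 5, -9 < -7, 5 < 10.
So Y is strictly dominated for Player 2.

Y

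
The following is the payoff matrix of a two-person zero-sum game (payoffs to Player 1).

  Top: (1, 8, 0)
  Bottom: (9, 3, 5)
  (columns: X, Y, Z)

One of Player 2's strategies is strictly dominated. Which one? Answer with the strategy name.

Z holds Player 1's payoff strictly below X in every row: 0 < 1, 5 < 9.
So X is strictly dominated for Player 2.

X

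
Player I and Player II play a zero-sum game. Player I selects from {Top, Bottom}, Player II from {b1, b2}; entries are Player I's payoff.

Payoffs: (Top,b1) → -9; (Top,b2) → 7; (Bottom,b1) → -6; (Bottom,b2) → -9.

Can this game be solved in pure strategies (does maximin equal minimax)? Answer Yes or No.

Row minima: Top → -9, Bottom → -9; maximin = -9.
Column maxima: b1 → -6, b2 → 7; minimax = -6.
-9 ≠ -6, so no pure-strategy equilibrium exists.

No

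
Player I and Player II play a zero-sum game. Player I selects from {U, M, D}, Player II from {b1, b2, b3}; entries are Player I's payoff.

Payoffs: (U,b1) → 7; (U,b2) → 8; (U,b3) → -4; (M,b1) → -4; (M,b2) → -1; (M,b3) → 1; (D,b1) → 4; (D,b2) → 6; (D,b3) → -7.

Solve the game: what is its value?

Row minima: U → -4, M → -4, D → -7; maximin = -4.
Column maxima: b1 → 7, b2 → 8, b3 → 1; minimax = 1.
-4 ≠ 1, so there is no saddle point; optimal play is mixed.
D is strictly dominated by U, so Player I never plays it.
b2 is strictly dominated by b1 (it gives Player I strictly more in every row), so Player II never plays it.
On the remaining 2×2 (U, M vs b1, b3):
Let Player I play U with probability p. Expected payoff against b1: 7p + (-4)(1−p) = 11p − 4; against b3: (-4)p + 1(1−p) = −5p + 1.
Setting these equal: 11p − 4 = −5p + 1 ⇒ 16p = 5 ⇒ p = 5/16, and the value is (11)·(5/16) − 4 = -9/16.
For Player II: with q = P(b1), equating U's and M's payoffs gives 11q − 4 = −5q + 1 ⇒ q = 5/16.

-9/16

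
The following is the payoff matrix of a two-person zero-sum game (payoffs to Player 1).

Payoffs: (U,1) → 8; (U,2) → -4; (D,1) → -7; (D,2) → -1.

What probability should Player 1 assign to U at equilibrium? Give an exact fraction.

Row minima: U → -4, D → -7; maximin = -4.
Column maxima: 1 → 8, 2 → -1; minimax = -1.
-4 ≠ -1, so there is no saddle point; optimal play is mixed.
Let Player 1 play U with probability p. Expected payoff against 1: 8p + (-7)(1−p) = 15p − 7; against 2: (-4)p + (-1)(1−p) = −3p − 1.
Setting these equal: 15p − 7 = −3p − 1 ⇒ 18p = 6 ⇒ p = 1/3, and the value is (15)·(1/3) − 7 = -2.
For Player 2: with q = P(1), equating U's and D's payoffs gives 12q − 4 = −6q − 1 ⇒ q = 1/6.

1/3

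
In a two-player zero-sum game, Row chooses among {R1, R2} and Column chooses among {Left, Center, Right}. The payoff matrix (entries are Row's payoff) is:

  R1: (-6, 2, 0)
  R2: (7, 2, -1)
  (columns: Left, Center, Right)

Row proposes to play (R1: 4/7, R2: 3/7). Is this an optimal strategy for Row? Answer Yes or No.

Against Left this mix gives (4/7)·(-6) + (3/7)·7 = -3/7.
Against Center this mix gives (4/7)·2 + (3/7)·2 = 2.
Against Right this mix gives (4/7)·0 + (3/7)·(-1) = -3/7.
All of Column's active replies (Left, Right) yield -3/7, and no column does worse for Row. The mix makes Column indifferent and guarantees -3/7, so it is optimal.

Yes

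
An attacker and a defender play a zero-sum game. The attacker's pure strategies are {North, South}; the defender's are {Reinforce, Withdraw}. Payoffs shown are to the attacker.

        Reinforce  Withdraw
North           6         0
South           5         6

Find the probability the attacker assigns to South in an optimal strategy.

6/7

Row minima: North → 0, South → 5; maximin = 5.
Column maxima: Reinforce → 6, Withdraw → 6; minimax = 6.
5 ≠ 6, so there is no saddle point; optimal play is mixed.
Let the attacker play North with probability p. Expected payoff against Reinforce: 6p + 5(1−p) = p + 5; against Withdraw: 0p + 6(1−p) = −6p + 6.
Setting these equal: p + 5 = −6p + 6 ⇒ 7p = 1 ⇒ p = 1/7, and the value is (1)·(1/7) + 5 = 36/7.
For the defender: with q = P(Reinforce), equating North's and South's payoffs gives 6q = −q + 6 ⇒ q = 6/7.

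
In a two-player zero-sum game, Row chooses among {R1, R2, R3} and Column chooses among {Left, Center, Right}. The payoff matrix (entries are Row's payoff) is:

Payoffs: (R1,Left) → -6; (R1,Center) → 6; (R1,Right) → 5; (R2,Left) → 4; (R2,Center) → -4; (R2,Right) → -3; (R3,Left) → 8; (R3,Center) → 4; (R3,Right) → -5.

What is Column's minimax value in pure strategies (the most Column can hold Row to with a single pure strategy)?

Column maxima: Left → 8, Center → 6, Right → 5.
The smallest of these is 5.

5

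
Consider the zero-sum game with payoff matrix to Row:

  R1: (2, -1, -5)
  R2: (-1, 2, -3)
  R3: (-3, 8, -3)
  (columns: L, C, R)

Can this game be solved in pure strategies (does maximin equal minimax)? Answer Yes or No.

Row minima: R1 → -5, R2 → -3, R3 → -3; maximin = -3.
Column maxima: L → 2, C → 8, R → -3; minimax = -3.
maximin = minimax = -3, so a saddle point exists.

Yes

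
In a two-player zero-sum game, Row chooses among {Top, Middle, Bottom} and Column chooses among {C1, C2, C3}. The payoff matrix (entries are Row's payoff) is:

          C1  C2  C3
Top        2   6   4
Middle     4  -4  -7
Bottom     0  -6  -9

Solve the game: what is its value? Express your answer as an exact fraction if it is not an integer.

30/13

Row minima: Top → 2, Middle → -7, Bottom → -9; maximin = 2.
Column maxima: C1 → 4, C2 → 6, C3 → 4; minimax = 4.
2 ≠ 4, so there is no saddle point; optimal play is mixed.
Bottom is strictly dominated by Top, so Row never plays it.
C2 is strictly dominated by C3 (it gives Row strictly more in every row), so Column never plays it.
On the remaining 2×2 (Top, Middle vs C1, C3):
Let Row play Top with probability p. Expected payoff against C1: 2p + 4(1−p) = −2p + 4; against C3: 4p + (-7)(1−p) = 11p − 7.
Setting these equal: −2p + 4 = 11p − 7 ⇒ −13p = -11 ⇒ p = 11/13, and the value is (-2)·(11/13) + 4 = 30/13.
For Column: with q = P(C1), equating Top's and Middle's payoffs gives −2q + 4 = 11q − 7 ⇒ q = 11/13.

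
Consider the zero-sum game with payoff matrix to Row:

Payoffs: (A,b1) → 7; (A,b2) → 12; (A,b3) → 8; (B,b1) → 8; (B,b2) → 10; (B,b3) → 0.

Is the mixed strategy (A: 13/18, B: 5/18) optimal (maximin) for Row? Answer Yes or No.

No

Against b1 this mix gives (13/18)·7 + (5/18)·8 = 131/18.
Against b2 this mix gives (13/18)·12 + (5/18)·10 = 103/9.
Against b3 this mix gives (13/18)·8 + (5/18)·0 = 52/9.
Column will play b3, holding Row to 52/9. Shifting weight toward the row that does better against b3 would raise this floor (the equalizing mix achieves 64/9 against both b3 and b1), so the proposed strategy is not optimal.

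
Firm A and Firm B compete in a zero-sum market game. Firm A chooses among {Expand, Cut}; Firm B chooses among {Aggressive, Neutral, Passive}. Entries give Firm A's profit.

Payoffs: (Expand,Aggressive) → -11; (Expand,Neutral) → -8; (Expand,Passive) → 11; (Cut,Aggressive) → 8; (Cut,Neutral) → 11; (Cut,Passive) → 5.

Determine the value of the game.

143/25

Row minima: Expand → -11, Cut → 5; maximin = 5.
Column maxima: Aggressive → 8, Neutral → 11, Passive → 11; minimax = 8.
5 ≠ 8, so there is no saddle point; optimal play is mixed.
Neutral is strictly dominated by Aggressive (it gives Firm A strictly more in every row), so Firm B never plays it.
On the remaining 2×2 (Expand, Cut vs Aggressive, Passive):
Let Firm A play Expand with probability p. Expected payoff against Aggressive: (-11)p + 8(1−p) = −19p + 8; against Passive: 11p + 5(1−p) = 6p + 5.
Setting these equal: −19p + 8 = 6p + 5 ⇒ −25p = -3 ⇒ p = 3/25, and the value is (-19)·(3/25) + 8 = 143/25.
For Firm B: with q = P(Aggressive), equating Expand's and Cut's payoffs gives −22q + 11 = 3q + 5 ⇒ q = 6/25.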